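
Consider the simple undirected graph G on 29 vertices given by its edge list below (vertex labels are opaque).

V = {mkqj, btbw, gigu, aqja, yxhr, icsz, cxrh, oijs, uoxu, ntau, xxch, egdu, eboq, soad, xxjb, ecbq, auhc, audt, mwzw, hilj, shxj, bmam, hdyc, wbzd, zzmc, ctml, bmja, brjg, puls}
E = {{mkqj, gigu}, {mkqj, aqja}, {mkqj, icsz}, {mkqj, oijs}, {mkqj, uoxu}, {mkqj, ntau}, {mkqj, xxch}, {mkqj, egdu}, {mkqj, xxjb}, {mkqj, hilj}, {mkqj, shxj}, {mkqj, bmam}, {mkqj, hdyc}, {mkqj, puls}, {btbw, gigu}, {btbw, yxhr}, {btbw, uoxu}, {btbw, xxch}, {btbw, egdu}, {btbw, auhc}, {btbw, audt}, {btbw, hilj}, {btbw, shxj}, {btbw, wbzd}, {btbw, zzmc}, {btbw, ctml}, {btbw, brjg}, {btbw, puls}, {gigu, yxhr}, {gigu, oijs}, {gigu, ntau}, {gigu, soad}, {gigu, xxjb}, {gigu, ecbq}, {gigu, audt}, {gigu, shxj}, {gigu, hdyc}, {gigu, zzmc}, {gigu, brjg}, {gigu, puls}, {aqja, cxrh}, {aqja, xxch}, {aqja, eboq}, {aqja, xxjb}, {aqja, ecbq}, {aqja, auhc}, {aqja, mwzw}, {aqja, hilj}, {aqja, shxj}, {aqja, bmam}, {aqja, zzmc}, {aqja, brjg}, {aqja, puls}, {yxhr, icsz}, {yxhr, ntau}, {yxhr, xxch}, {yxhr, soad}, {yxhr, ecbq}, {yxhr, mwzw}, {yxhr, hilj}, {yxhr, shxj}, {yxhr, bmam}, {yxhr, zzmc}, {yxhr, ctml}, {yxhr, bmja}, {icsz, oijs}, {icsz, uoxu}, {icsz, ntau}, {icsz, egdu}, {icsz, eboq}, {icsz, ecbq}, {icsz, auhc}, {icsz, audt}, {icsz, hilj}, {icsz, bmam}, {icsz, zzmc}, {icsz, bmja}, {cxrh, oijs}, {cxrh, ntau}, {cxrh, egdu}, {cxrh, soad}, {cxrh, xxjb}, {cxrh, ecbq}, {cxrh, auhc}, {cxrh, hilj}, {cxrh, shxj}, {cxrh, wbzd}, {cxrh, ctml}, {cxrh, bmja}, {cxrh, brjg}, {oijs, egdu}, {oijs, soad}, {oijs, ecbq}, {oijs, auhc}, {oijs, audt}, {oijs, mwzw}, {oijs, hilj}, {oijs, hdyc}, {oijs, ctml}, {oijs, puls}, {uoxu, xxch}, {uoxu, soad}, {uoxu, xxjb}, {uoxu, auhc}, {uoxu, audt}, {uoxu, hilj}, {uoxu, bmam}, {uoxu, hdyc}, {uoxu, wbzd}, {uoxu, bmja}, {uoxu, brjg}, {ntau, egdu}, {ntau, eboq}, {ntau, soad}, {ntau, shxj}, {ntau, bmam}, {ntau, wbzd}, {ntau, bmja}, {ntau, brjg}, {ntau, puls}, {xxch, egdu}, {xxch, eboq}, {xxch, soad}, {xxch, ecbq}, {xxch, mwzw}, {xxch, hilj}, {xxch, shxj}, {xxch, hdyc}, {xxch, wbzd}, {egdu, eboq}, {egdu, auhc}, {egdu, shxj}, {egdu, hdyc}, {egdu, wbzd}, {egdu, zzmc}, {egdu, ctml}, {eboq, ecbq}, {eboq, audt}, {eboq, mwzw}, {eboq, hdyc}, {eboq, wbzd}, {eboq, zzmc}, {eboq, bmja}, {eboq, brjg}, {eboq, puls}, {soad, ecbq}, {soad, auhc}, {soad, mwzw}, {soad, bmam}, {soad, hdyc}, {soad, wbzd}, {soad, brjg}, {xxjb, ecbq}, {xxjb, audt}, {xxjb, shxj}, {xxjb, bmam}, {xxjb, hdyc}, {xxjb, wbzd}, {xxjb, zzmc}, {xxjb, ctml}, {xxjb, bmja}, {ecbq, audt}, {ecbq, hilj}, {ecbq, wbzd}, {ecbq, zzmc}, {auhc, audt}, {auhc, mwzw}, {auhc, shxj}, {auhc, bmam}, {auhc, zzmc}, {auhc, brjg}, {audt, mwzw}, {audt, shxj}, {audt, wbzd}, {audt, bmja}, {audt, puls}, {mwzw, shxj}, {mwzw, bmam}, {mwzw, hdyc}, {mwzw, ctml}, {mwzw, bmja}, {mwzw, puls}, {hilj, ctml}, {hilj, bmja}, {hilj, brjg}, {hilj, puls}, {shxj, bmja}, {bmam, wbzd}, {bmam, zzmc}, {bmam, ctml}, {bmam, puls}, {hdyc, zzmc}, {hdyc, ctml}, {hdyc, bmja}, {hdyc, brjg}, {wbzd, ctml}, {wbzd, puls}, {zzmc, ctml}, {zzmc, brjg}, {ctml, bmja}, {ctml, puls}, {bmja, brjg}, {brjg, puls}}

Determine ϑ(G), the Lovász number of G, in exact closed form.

sqrt(29)

N(soad) = {gigu, yxhr, cxrh, oijs, uoxu, ntau, xxch, ecbq, auhc, mwzw, bmam, hdyc, wbzd, brjg}, |N(soad)| = 14.
Vertex brjg has 14 neighbors: btbw, gigu, aqja, cxrh, uoxu, ntau, eboq, soad, auhc, hilj, hdyc, zzmc, bmja, puls.
N(xxch) = {mkqj, btbw, aqja, yxhr, uoxu, egdu, eboq, soad, ecbq, mwzw, hilj, shxj, hdyc, wbzd}, |N(xxch)| = 14.
N(mwzw) = {aqja, yxhr, oijs, xxch, eboq, soad, auhc, audt, shxj, bmam, hdyc, ctml, bmja, puls}, |N(mwzw)| = 14.
deg(v) = 14 for all v (|V|=29); Paley(29): SR with (k,λ,μ)=(14,6,7).
The 3 distinct eigenvalues: [14.0, 2.193, -3.193].
With N=29: ϑ(G) = 29·(-(-sqrt(29)/2 - 1/2))/(14−(-sqrt(29)/2 - 1/2)) = sqrt(29).
Numerically 5.3851648.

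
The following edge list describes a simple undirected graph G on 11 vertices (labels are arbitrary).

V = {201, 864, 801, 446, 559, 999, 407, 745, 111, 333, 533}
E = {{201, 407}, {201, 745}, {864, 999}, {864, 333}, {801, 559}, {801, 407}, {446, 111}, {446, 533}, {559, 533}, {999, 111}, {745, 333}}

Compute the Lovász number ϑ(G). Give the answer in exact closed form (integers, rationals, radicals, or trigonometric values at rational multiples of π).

deg(407) = 2; N(407) = {201, 801}.
deg(333) = 2; N(333) = {864, 745}.
deg(559) = 2; N(559) = {801, 533}.
deg(111) = 2; N(111) = {446, 999}.
Every vertex has degree 2 (N=11); connected 2-regular on 11 ⇒ C_{11}.
A has 6 distinct eigenvalues ≈ [2.0, 1.683, 0.831, -0.285, -1.31, -1.919].
λ_max=2, λ_min=-2*cos(pi/11); ϑ = −11·λ_min/(λ_max−λ_min) = 11*cos(pi/11)/(cos(pi/11) + 1).
ϑ(G) ≈ 5.3863029.
Lovász sandwich 5 ≤ 11*cos(pi/11)/(cos(pi/11) + 1) ≤ 6: both strict.

11*cos(pi/11)/(cos(pi/11) + 1)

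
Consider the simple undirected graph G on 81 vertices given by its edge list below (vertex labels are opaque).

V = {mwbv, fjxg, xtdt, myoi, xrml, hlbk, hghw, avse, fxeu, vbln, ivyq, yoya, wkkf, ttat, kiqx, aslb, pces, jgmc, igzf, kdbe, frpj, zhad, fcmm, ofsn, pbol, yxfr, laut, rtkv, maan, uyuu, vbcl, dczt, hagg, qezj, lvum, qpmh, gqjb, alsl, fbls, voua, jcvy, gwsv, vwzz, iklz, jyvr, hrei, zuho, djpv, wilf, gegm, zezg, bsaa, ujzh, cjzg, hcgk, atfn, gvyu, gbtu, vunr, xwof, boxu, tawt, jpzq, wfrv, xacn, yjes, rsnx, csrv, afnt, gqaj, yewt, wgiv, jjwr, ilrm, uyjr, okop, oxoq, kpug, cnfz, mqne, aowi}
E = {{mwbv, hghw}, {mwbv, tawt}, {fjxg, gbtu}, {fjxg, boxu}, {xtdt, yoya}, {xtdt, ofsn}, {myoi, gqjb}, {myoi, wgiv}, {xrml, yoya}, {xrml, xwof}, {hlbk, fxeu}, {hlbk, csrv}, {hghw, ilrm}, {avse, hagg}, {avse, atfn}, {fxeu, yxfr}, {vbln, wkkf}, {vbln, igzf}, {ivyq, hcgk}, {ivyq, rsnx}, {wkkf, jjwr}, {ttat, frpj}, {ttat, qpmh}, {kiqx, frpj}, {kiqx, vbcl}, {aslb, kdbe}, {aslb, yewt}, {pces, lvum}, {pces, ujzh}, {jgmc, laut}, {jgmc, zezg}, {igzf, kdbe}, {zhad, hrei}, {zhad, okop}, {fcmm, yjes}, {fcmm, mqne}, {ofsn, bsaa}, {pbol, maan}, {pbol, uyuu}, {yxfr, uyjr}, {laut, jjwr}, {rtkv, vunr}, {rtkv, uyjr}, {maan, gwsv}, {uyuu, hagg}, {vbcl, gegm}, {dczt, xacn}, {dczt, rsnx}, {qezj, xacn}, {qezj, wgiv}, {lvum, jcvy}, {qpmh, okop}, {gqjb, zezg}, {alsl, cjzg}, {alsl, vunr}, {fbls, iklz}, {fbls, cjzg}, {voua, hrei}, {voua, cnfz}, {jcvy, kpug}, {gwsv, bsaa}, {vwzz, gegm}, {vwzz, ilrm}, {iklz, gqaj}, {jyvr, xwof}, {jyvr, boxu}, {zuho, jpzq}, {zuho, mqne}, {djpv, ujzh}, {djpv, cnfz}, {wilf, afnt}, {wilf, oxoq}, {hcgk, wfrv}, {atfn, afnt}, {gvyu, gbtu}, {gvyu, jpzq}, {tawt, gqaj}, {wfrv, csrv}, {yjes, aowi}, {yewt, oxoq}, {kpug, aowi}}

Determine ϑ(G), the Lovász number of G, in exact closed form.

N(oxoq) = {wilf, yewt}, |N(oxoq)| = 2.
Vertex hrei has 2 neighbors: zhad, voua.
N(hagg) = {avse, uyuu}, |N(hagg)| = 2.
deg(zezg) = 2; N(zezg) = {jgmc, gqjb}.
Regular of degree 2 on 81 vertices: a single 81-cycle (edge-transitive).
spec(A) ≈ [2.0, 1.994, 1.976, 1.9461, 1.9045, 1.8514, 1.7873, 1.7123, 1.6271, 1.5321, 1.4279, 1.315, 1.1943, 1.0664, 0.9321, 0.7922, 0.6475, 0.4989, 0.3473, 0.1936, 0.0388, -0.1163, -0.2707, -0.4234, -0.5736, -0.7204, -0.8628, -1.0, -1.1312, -1.2556, -1.3725, -1.4811, -1.5808, -1.671, -1.7511, -1.8207, -1.8794, -1.9267, -1.9625, -1.9865, -1.9985] (distinct, 4 d.p.).
Lovász: ϑ = −81(-2*cos(pi/81))/(2+-(-1)*2*cos(pi/81)) = 81*cos(pi/81)/(cos(pi/81) + 1).
ϑ(G) ≈ 40.48477.
40 ≤ 81*cos(pi/81)/(cos(pi/81) + 1) ≤ 41: both strict.

81*cos(pi/81)/(cos(pi/81) + 1)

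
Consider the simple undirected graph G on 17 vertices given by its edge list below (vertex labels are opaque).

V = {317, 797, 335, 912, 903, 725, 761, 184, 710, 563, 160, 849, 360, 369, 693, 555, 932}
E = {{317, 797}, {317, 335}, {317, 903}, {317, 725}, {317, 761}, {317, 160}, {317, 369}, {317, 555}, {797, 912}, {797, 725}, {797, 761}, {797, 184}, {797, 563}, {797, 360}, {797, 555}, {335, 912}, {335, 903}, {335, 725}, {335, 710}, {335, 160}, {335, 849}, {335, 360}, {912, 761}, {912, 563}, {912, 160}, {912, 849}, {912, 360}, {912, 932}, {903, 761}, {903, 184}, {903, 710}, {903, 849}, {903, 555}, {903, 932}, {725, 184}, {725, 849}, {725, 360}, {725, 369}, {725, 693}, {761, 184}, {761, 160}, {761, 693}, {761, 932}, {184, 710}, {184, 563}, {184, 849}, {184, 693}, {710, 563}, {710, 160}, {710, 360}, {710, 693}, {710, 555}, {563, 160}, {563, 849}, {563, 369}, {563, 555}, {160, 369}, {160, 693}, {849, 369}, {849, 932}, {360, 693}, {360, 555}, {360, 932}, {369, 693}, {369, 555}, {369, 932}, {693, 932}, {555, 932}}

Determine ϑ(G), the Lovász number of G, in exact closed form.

N(184) = {797, 903, 725, 761, 710, 563, 849, 693}, |N(184)| = 8.
Vertex 903 has 8 neighbors: 317, 335, 761, 184, 710, 849, 555, 932.
deg(849) = 8; N(849) = {335, 912, 903, 725, 184, 563, 369, 932}.
deg(725) = 8; N(725) = {317, 797, 335, 184, 849, 360, 369, 693}.
G on 17 vertices is 8-regular; Paley(17): SR with (k,λ,μ)=(8,3,4).
spec(A) ≈ [8.0, 1.56155, -2.56155] (distinct, 5 d.p.).
−17·(-sqrt(17)/2 - 1/2) / ((8)−(-sqrt(17)/2 - 1/2)) = sqrt(17) = ϑ(G).
≈ 4.123106 (to 6 d.p.).

sqrt(17)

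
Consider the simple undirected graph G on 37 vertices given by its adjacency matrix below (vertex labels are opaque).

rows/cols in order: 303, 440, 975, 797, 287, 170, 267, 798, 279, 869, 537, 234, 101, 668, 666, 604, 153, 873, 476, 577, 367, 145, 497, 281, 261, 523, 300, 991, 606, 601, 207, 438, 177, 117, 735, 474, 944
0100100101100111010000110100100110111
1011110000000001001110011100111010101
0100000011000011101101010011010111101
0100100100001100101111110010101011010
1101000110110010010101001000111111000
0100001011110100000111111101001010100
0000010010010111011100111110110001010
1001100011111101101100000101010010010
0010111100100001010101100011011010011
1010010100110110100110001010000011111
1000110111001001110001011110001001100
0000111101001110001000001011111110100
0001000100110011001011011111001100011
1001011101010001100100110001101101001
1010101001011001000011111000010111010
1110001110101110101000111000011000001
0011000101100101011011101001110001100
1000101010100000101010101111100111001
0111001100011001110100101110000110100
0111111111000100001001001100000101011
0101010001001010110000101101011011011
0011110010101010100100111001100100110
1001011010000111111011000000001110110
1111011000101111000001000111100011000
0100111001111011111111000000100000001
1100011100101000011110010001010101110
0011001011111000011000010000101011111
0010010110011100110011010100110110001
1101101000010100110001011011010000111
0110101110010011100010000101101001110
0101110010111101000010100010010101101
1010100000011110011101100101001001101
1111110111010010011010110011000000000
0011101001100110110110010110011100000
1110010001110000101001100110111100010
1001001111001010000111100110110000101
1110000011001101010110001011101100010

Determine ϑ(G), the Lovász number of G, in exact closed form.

N(873) = {303, 287, 267, 279, 537, 153, 476, 367, 497, 261, 523, 300, 991, 606, 438, 177, 117, 944}, |N(873)| = 18.
N(577) = {440, 975, 797, 287, 170, 267, 798, 279, 869, 668, 476, 145, 261, 523, 438, 117, 474, 944}, |N(577)| = 18.
deg(145) = 18; N(145) = {975, 797, 287, 170, 279, 537, 101, 666, 153, 577, 497, 281, 261, 991, 606, 438, 735, 474}.
deg(440) = 18; N(440) = {303, 975, 797, 287, 170, 604, 476, 577, 367, 281, 261, 523, 606, 601, 207, 177, 735, 944}.
deg(v) = 18 for all v (|V|=37); Paley(37): SR with (k,λ,μ)=(18,8,9).
The 3 distinct eigenvalues: [18.0, 2.5414, -3.5414].
ϑ = −N·λ_min/(λ_max−λ_min) = −37·(-sqrt(37)/2 - 1/2)/(18−(-sqrt(37)/2 - 1/2)) = sqrt(37).
= 6.082763… (decimal).

sqrt(37)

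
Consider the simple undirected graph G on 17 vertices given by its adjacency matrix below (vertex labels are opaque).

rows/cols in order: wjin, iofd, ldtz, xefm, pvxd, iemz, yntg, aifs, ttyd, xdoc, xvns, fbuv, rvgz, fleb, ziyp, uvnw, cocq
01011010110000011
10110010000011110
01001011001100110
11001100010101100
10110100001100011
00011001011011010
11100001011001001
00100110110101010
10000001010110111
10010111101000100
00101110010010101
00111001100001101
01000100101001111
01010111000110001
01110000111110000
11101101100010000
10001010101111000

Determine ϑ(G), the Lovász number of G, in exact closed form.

sqrt(17)

N(fbuv) = {ldtz, xefm, pvxd, aifs, ttyd, fleb, ziyp, cocq}, |N(fbuv)| = 8.
N(xdoc) = {wjin, xefm, iemz, yntg, aifs, ttyd, xvns, ziyp}, |N(xdoc)| = 8.
deg(wjin) = 8; N(wjin) = {iofd, xefm, pvxd, yntg, ttyd, xdoc, uvnw, cocq}.
Vertex aifs has 8 neighbors: ldtz, iemz, yntg, ttyd, xdoc, fbuv, fleb, uvnw.
Regular of degree 8 on 17 vertices: strongly regular (17,8,3,4).
spec(A) ≈ [8.0, 1.56155, -2.56155] (distinct, 5 d.p.).
Lovász (edge-transitive): ϑ = −17·(-sqrt(17)/2 - 1/2)/((8)−(-sqrt(17)/2 - 1/2)) = sqrt(17).
Numerically 4.1231.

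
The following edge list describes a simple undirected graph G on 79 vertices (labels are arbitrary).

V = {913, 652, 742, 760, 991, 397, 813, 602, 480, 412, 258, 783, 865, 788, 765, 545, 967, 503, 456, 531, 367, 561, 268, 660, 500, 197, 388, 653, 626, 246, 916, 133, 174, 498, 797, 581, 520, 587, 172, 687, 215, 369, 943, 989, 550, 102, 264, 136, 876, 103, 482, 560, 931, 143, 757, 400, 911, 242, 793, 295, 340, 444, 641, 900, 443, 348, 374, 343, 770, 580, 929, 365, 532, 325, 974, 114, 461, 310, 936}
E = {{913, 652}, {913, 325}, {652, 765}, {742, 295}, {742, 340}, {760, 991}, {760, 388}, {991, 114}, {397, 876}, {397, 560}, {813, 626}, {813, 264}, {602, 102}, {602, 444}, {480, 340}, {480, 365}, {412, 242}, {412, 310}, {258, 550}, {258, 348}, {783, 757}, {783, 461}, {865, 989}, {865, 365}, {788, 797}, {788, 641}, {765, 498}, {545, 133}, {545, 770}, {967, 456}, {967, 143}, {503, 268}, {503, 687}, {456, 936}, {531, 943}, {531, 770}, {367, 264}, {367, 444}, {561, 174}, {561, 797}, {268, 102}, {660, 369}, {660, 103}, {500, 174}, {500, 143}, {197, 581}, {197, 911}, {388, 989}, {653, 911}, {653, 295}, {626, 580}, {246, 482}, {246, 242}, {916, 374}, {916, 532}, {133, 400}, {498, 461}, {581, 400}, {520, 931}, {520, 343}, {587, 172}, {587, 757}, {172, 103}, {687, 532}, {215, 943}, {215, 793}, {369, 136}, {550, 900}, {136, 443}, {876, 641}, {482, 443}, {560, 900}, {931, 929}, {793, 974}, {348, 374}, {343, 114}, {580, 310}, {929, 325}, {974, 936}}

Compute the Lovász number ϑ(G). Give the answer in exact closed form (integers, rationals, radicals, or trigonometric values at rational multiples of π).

N(765) = {652, 498}, |N(765)| = 2.
N(653) = {911, 295}, |N(653)| = 2.
deg(143) = 2; N(143) = {967, 500}.
Vertex 652 has 2 neighbors: 913, 765.
2-regular, N=79; this is C_{79}, the 79-cycle.
A has 40 distinct eigenvalues ≈ [2.0, 1.994, 1.975, 1.943, 1.9, 1.844, 1.777, 1.698, 1.609, 1.509, 1.4, 1.282, 1.156, 1.023, 0.883, 0.738, 0.588, 0.434, 0.277, 0.119, -0.04, -0.199, -0.356, -0.511, -0.663, -0.811, -0.954, -1.09, -1.22, -1.342, -1.456, -1.56, -1.655, -1.739, -1.812, -1.873, -1.923, -1.961, -1.986, -1.998].
−79·(-2*cos(pi/79)) / ((2)−(-2*cos(pi/79))) = 79*cos(pi/79)/(cos(pi/79) + 1) = ϑ(G).
≈ 39.484379 (to 6 d.p.).
Lovász sandwich 39 ≤ 79*cos(pi/79)/(cos(pi/79) + 1) ≤ 40: both strict.

79*cos(pi/79)/(cos(pi/79) + 1)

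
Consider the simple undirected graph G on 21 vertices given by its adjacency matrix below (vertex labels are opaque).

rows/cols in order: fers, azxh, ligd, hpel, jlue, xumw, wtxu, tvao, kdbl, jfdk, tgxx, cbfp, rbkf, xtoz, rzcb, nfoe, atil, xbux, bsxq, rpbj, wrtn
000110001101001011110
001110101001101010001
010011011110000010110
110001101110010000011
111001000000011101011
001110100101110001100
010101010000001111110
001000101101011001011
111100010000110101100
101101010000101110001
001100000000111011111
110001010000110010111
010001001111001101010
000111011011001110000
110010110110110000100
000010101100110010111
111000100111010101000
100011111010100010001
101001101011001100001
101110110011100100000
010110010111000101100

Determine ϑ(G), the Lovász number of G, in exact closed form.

6

Vertex rbkf has 10 neighbors: azxh, xumw, kdbl, jfdk, tgxx, cbfp, rzcb, nfoe, xbux, rpbj.
deg(xumw) = 10; N(xumw) = {ligd, hpel, jlue, wtxu, jfdk, cbfp, rbkf, xtoz, xbux, bsxq}.
N(cbfp) = {fers, azxh, xumw, tvao, rbkf, xtoz, atil, bsxq, rpbj, wrtn}, |N(cbfp)| = 10.
N(wrtn) = {azxh, hpel, jlue, tvao, jfdk, tgxx, cbfp, nfoe, xbux, bsxq}, |N(wrtn)| = 10.
deg(v) = 10 for all v (|V|=21); Kneser K(7,2) on C(7,2)=21 vertices.
Distinct eigenvalues (to 6 d.p.): [10.0, 1.0, -4.0].
ϑ = −N·λ_min/(λ_max−λ_min) = −21·(-4)/(10−(-4)) = 6.
≈ 6.000000 (to 6 d.p.).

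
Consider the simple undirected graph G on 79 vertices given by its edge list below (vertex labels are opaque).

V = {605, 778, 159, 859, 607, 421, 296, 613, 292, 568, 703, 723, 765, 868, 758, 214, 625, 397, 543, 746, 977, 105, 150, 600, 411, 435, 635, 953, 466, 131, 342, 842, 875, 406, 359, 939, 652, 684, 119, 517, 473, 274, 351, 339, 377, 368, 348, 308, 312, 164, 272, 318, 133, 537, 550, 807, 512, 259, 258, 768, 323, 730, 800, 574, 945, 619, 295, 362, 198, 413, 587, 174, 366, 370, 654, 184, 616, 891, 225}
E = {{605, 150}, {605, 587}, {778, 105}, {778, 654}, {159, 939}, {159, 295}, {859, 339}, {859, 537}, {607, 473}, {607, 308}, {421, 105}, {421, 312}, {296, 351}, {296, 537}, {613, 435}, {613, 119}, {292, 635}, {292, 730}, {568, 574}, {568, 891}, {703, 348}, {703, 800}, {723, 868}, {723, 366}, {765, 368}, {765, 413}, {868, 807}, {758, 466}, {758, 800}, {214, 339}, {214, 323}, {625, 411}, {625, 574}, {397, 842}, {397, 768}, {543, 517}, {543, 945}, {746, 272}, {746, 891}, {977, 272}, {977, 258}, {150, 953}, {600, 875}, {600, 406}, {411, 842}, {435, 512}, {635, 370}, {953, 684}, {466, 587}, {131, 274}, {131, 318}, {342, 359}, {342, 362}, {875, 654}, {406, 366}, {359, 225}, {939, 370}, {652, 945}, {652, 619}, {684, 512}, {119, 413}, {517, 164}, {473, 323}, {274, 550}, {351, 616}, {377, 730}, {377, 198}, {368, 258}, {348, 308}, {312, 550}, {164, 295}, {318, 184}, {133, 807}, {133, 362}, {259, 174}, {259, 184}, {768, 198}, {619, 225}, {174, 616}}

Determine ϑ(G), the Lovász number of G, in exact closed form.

Vertex 654 has 2 neighbors: 778, 875.
deg(366) = 2; N(366) = {723, 406}.
deg(875) = 2; N(875) = {600, 654}.
deg(758) = 2; N(758) = {466, 800}.
Regular of degree 2 on 79 vertices: a single 79-cycle (edge-transitive).
A has 40 distinct eigenvalues ≈ [2.0, 1.993678, 1.974751, 1.943339, 1.89964, 1.843932, 1.776565, 1.697967, 1.608633, 1.509129, 1.400084, 1.282187, 1.156184, 1.022871, 0.883091, 0.737728, 0.587701, 0.433958, 0.277471, 0.11923, -0.039764, -0.198508, -0.355996, -0.511233, -0.663239, -0.811051, -0.953735, -1.09039, -1.22015, -1.342197, -1.455758, -1.560115, -1.654608, -1.738641, -1.811681, -1.873267, -1.92301, -1.960595, -1.985784, -1.998419].
Lovász (edge-transitive): ϑ = −79·(-2*cos(pi/79))/((2)−(-2*cos(pi/79))) = 79*cos(pi/79)/(cos(pi/79) + 1).
= 39.484379… (decimal).
39 ≤ 79*cos(pi/79)/(cos(pi/79) + 1) ≤ 40: both strict.

79*cos(pi/79)/(cos(pi/79) + 1)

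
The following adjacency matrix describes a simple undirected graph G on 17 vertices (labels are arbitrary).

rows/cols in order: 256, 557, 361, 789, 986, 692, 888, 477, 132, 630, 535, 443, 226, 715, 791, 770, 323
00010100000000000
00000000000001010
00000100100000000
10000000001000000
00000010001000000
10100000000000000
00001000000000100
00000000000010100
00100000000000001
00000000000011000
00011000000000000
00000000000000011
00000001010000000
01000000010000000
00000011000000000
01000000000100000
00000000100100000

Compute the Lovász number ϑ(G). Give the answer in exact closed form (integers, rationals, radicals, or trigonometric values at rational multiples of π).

17*cos(pi/17)/(cos(pi/17) + 1)

Vertex 443 has 2 neighbors: 770, 323.
deg(791) = 2; N(791) = {888, 477}.
deg(557) = 2; N(557) = {715, 770}.
deg(323) = 2; N(323) = {132, 443}.
Every vertex has degree 2 (N=17); a single 17-cycle (edge-transitive).
A has 9 distinct eigenvalues ≈ [2.0, 1.86494, 1.47802, 0.89148, 0.18454, -0.54733, -1.20527, -1.70043, -1.96595].
−17·(-2*cos(pi/17)) / ((2)−(-2*cos(pi/17))) = 17*cos(pi/17)/(cos(pi/17) + 1) = ϑ(G).
= 8.4270143… (decimal).
α=8, χ(Ḡ)=9; ϑ=17*cos(pi/17)/(cos(pi/17) + 1) lies between (both strict).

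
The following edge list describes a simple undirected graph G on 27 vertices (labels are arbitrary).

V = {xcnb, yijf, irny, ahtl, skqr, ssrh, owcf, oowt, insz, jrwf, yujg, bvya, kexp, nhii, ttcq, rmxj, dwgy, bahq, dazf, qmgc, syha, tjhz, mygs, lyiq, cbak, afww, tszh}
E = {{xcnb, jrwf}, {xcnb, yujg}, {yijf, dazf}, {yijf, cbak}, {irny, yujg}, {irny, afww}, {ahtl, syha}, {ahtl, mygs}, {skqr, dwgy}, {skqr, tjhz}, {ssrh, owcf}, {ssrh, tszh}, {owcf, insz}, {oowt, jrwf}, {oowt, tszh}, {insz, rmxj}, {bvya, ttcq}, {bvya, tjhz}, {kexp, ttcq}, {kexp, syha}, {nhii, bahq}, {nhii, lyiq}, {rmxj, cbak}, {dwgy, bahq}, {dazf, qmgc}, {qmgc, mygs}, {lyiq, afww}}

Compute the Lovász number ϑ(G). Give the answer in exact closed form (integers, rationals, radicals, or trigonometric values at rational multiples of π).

deg(dazf) = 2; N(dazf) = {yijf, qmgc}.
deg(insz) = 2; N(insz) = {owcf, rmxj}.
deg(xcnb) = 2; N(xcnb) = {jrwf, yujg}.
N(yujg) = {xcnb, irny}, |N(yujg)| = 2.
Regular of degree 2 on 27 vertices: a single 27-cycle (edge-transitive).
A has 14 distinct eigenvalues ≈ [2.0, 1.94609, 1.787265, 1.532089, 1.194317, 0.79216, 0.347296, -0.11629, -0.573606, -1.0, -1.372483, -1.670976, -1.879385, -1.986477].
ϑ = −N·λ_min/(λ_max−λ_min) = −27·(-2*cos(pi/27))/(2−(-2*cos(pi/27))) = 27*cos(pi/27)/(cos(pi/27) + 1).
ϑ(G) ≈ 13.4542.
Lovász sandwich 13 ≤ 27*cos(pi/27)/(cos(pi/27) + 1) ≤ 14: both strict.

27*cos(pi/27)/(cos(pi/27) + 1)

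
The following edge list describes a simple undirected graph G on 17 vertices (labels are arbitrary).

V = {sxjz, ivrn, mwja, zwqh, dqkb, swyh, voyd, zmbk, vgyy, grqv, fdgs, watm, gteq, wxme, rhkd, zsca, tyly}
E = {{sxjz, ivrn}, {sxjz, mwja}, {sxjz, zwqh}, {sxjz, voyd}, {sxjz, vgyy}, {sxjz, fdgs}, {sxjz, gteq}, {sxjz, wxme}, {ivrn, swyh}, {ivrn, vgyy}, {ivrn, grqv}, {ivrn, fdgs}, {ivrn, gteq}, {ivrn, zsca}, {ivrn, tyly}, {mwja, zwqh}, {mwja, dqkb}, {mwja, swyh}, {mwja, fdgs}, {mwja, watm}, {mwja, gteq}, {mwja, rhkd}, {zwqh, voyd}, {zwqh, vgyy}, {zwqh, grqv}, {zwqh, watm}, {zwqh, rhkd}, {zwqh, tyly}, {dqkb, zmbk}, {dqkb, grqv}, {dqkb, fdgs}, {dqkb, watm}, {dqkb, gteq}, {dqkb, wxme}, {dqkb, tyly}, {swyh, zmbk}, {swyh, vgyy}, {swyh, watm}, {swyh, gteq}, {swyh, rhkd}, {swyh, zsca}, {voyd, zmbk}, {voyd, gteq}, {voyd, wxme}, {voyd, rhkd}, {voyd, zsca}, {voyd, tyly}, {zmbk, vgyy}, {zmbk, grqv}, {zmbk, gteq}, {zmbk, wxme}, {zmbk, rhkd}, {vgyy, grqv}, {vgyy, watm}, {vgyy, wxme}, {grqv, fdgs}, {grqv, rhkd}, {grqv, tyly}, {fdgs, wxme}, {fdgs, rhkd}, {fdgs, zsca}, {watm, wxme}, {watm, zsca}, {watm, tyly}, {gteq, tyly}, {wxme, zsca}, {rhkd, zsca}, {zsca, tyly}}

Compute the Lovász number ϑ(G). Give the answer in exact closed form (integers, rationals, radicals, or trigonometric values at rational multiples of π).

sqrt(17)

N(grqv) = {ivrn, zwqh, dqkb, zmbk, vgyy, fdgs, rhkd, tyly}, |N(grqv)| = 8.
deg(voyd) = 8; N(voyd) = {sxjz, zwqh, zmbk, gteq, wxme, rhkd, zsca, tyly}.
N(watm) = {mwja, zwqh, dqkb, swyh, vgyy, wxme, zsca, tyly}, |N(watm)| = 8.
deg(ivrn) = 8; N(ivrn) = {sxjz, swyh, vgyy, grqv, fdgs, gteq, zsca, tyly}.
17-vertex 8-regular graph: Paley(17): SR with (k,λ,μ)=(8,3,4).
spec(A) ≈ [8.0, 1.562, -2.562] (distinct, 3 d.p.).
λ_max=8, λ_min=-sqrt(17)/2 - 1/2; ϑ = −17·λ_min/(λ_max−λ_min) = sqrt(17).
= 4.12310563… (decimal).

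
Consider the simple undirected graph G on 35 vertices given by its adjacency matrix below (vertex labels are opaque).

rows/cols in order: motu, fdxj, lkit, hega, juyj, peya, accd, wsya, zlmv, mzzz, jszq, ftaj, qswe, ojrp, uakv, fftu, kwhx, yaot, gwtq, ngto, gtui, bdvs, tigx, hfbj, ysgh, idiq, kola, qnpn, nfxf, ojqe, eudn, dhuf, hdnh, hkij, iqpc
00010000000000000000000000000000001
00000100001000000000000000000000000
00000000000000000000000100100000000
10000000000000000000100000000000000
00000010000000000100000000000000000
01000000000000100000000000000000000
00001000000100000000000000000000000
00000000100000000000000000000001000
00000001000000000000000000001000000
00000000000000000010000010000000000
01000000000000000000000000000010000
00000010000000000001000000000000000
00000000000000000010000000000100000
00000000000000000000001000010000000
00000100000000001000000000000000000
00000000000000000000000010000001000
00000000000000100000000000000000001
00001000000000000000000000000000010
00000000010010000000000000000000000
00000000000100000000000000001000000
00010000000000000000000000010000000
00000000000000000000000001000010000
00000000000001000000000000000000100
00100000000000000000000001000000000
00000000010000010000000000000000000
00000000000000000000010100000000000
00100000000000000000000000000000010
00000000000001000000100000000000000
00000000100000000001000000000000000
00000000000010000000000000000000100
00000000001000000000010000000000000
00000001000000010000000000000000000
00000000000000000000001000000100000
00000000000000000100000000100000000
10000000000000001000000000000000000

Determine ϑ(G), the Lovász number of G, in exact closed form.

Vertex fdxj has 2 neighbors: peya, jszq.
deg(ojqe) = 2; N(ojqe) = {qswe, hdnh}.
N(qnpn) = {ojrp, gtui}, |N(qnpn)| = 2.
N(qswe) = {gwtq, ojqe}, |N(qswe)| = 2.
Regular of degree 2 on 35 vertices: this is C_{35}, the 35-cycle.
A has 18 distinct eigenvalues ≈ [2.0, 1.96786, 1.87247, 1.7169, 1.50614, 1.24698, 0.94774, 0.61803, 0.26847, -0.08973, -0.44504, -0.78605, -1.10179, -1.38213, -1.61803, -1.80194, -1.92793, -1.99195].
Lovász: ϑ = −35(-2*cos(pi/35))/(2+-(-1)*2*cos(pi/35)) = 35*cos(pi/35)/(cos(pi/35) + 1).
ϑ(G) ≈ 17.4647.
Sandwich: α(G)=17 ≤ ϑ(G)=35*cos(pi/35)/(cos(pi/35) + 1) ≤ χ(Ḡ)=18 (both strict).

35*cos(pi/35)/(cos(pi/35) + 1)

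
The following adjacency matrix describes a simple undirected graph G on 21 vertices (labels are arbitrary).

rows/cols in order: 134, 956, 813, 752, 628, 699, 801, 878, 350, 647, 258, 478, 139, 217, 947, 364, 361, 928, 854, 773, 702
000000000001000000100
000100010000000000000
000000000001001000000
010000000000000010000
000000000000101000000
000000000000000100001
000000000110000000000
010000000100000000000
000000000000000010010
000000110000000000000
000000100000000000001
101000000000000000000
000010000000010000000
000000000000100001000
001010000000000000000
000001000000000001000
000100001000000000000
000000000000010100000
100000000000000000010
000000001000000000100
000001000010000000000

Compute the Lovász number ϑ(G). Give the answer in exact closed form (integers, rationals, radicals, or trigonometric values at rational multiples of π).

N(854) = {134, 773}, |N(854)| = 2.
Vertex 928 has 2 neighbors: 217, 364.
deg(134) = 2; N(134) = {478, 854}.
N(813) = {478, 947}, |N(813)| = 2.
deg(v) = 2 for all v (|V|=21); a single 21-cycle (edge-transitive).
Distinct eigenvalues (to 5 d.p.): [2.0, 1.91115, 1.65248, 1.24698, 0.73068, 0.14946, -0.44504, -1.0, -1.4661, -1.80194, -1.97766].
λ_max=2, λ_min=-2*cos(pi/21); ϑ = −21·λ_min/(λ_max−λ_min) = 21*cos(pi/21)/(cos(pi/21) + 1).
= 10.4410… (decimal).
Check 10 ≤ 21*cos(pi/21)/(cos(pi/21) + 1) ≤ 11: both strict.

21*cos(pi/21)/(cos(pi/21) + 1)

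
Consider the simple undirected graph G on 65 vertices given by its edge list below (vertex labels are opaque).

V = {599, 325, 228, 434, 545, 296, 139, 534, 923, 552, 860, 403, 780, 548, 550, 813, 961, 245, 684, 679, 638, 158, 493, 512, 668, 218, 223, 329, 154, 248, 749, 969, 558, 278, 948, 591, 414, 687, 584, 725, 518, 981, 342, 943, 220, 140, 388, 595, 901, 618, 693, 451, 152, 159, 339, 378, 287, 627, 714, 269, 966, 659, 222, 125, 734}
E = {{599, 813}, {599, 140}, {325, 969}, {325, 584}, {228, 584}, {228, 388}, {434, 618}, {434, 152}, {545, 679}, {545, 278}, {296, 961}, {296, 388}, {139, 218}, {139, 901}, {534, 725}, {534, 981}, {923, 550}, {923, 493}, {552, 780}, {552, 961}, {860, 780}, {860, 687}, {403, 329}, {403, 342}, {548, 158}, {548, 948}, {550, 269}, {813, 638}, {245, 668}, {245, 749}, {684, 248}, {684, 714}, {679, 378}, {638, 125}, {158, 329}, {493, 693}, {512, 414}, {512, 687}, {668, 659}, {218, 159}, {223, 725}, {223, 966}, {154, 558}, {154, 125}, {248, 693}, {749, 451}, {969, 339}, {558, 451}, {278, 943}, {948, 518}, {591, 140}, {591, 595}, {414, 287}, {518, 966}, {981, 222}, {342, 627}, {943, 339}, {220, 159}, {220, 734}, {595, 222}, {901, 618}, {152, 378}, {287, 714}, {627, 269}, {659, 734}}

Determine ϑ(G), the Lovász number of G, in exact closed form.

65*cos(pi/65)/(cos(pi/65) + 1)

Vertex 627 has 2 neighbors: 342, 269.
N(584) = {325, 228}, |N(584)| = 2.
N(923) = {550, 493}, |N(923)| = 2.
Vertex 969 has 2 neighbors: 325, 339.
deg(v) = 2 for all v (|V|=65); the odd cycle C_{65}.
The 33 distinct eigenvalues: [2.0, 1.99066, 1.96274, 1.91649, 1.85235, 1.77091, 1.67294, 1.55935, 1.4312, 1.28968, 1.13613, 0.97197, 0.79873, 0.61803, 0.43157, 0.24107, 0.04833, -0.14487, -0.33671, -0.52541, -0.70921, -0.88638, -1.05528, -1.21433, -1.36203, -1.49702, -1.61803, -1.72394, -1.81375, -1.88662, -1.94188, -1.97901, -1.99766].
With N=65: ϑ(G) = 65·(-(-1)*2*cos(pi/65))/(2−(-2*cos(pi/65))) = 65*cos(pi/65)/(cos(pi/65) + 1).
Numerically 32.481013.
Check 32 ≤ 65*cos(pi/65)/(cos(pi/65) + 1) ≤ 33: both strict.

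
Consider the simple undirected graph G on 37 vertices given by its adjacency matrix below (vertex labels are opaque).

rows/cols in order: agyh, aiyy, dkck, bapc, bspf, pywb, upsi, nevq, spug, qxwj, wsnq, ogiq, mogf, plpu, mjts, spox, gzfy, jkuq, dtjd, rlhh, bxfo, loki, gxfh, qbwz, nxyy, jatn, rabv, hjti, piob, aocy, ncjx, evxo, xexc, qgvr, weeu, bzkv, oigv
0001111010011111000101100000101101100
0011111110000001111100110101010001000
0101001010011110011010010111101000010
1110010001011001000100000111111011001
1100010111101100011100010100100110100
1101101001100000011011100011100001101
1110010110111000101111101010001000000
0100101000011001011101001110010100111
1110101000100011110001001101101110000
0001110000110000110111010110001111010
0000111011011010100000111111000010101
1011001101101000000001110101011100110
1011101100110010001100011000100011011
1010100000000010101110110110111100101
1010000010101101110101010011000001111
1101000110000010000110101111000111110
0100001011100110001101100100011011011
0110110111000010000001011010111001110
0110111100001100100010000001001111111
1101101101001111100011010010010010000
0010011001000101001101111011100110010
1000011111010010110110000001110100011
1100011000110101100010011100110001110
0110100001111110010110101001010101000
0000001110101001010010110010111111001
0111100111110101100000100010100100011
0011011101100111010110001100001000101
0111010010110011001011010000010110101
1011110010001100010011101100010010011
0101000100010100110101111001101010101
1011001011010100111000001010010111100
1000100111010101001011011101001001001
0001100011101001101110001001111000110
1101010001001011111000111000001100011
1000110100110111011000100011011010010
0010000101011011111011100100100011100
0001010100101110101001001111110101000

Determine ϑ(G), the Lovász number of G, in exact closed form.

N(gzfy) = {aiyy, upsi, spug, qxwj, wsnq, plpu, mjts, dtjd, rlhh, loki, gxfh, jatn, aocy, ncjx, xexc, qgvr, bzkv, oigv}, |N(gzfy)| = 18.
Vertex qxwj has 18 neighbors: bapc, bspf, pywb, wsnq, ogiq, gzfy, jkuq, rlhh, bxfo, loki, qbwz, jatn, rabv, ncjx, evxo, xexc, qgvr, bzkv.
N(oigv) = {bapc, pywb, nevq, wsnq, mogf, plpu, mjts, gzfy, dtjd, loki, nxyy, jatn, rabv, hjti, piob, aocy, evxo, qgvr}, |N(oigv)| = 18.
deg(hjti) = 18; N(hjti) = {aiyy, dkck, bapc, pywb, spug, wsnq, ogiq, mjts, spox, dtjd, bxfo, loki, qbwz, aocy, evxo, xexc, weeu, oigv}.
37-vertex 18-regular graph: strongly regular (37,18,8,9).
spec(A) ≈ [18.0, 2.541381, -3.541381] (distinct, 6 d.p.).
λ_max=18, λ_min=-sqrt(37)/2 - 1/2; ϑ = −37·λ_min/(λ_max−λ_min) = sqrt(37).
≈ 6.08276253 (to 8 d.p.).

sqrt(37)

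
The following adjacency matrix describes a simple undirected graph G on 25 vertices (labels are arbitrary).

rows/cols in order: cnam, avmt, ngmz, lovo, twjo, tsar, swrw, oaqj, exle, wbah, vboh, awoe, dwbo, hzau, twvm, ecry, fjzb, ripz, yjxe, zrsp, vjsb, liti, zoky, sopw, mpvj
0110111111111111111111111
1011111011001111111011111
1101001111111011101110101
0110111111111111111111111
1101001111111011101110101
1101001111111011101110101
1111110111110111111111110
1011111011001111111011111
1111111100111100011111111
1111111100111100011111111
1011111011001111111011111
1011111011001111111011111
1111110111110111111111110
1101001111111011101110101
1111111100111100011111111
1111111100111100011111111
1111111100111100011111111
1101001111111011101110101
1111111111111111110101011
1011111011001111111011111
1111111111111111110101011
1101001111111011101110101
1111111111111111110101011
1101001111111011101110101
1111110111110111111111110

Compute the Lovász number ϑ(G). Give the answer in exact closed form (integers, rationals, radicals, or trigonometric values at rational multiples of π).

7

N(vboh) = {cnam, ngmz, lovo, twjo, tsar, swrw, exle, wbah, dwbo, hzau, twvm, ecry, fjzb, ripz, yjxe, vjsb, liti, zoky, sopw, mpvj}, |N(vboh)| = 20.
Vertex swrw has 22 neighbors: cnam, avmt, ngmz, lovo, twjo, tsar, oaqj, exle, wbah, vboh, awoe, hzau, twvm, ecry, fjzb, ripz, yjxe, zrsp, vjsb, liti, zoky, sopw.
deg(liti) = 18; N(liti) = {cnam, avmt, lovo, swrw, oaqj, exle, wbah, vboh, awoe, dwbo, twvm, ecry, fjzb, yjxe, zrsp, vjsb, zoky, mpvj}.
deg(dwbo) = 22; N(dwbo) = {cnam, avmt, ngmz, lovo, twjo, tsar, oaqj, exle, wbah, vboh, awoe, hzau, twvm, ecry, fjzb, ripz, yjxe, zrsp, vjsb, liti, zoky, sopw}.
G = K_{7,5,5,3,3,2}: α = 7 = χ(Ḡ), so ϑ = 7.
Numerically 7.000000.
Sandwich: α(G)=7 ≤ ϑ(G)=7 ≤ χ(Ḡ)=7 (collapsed).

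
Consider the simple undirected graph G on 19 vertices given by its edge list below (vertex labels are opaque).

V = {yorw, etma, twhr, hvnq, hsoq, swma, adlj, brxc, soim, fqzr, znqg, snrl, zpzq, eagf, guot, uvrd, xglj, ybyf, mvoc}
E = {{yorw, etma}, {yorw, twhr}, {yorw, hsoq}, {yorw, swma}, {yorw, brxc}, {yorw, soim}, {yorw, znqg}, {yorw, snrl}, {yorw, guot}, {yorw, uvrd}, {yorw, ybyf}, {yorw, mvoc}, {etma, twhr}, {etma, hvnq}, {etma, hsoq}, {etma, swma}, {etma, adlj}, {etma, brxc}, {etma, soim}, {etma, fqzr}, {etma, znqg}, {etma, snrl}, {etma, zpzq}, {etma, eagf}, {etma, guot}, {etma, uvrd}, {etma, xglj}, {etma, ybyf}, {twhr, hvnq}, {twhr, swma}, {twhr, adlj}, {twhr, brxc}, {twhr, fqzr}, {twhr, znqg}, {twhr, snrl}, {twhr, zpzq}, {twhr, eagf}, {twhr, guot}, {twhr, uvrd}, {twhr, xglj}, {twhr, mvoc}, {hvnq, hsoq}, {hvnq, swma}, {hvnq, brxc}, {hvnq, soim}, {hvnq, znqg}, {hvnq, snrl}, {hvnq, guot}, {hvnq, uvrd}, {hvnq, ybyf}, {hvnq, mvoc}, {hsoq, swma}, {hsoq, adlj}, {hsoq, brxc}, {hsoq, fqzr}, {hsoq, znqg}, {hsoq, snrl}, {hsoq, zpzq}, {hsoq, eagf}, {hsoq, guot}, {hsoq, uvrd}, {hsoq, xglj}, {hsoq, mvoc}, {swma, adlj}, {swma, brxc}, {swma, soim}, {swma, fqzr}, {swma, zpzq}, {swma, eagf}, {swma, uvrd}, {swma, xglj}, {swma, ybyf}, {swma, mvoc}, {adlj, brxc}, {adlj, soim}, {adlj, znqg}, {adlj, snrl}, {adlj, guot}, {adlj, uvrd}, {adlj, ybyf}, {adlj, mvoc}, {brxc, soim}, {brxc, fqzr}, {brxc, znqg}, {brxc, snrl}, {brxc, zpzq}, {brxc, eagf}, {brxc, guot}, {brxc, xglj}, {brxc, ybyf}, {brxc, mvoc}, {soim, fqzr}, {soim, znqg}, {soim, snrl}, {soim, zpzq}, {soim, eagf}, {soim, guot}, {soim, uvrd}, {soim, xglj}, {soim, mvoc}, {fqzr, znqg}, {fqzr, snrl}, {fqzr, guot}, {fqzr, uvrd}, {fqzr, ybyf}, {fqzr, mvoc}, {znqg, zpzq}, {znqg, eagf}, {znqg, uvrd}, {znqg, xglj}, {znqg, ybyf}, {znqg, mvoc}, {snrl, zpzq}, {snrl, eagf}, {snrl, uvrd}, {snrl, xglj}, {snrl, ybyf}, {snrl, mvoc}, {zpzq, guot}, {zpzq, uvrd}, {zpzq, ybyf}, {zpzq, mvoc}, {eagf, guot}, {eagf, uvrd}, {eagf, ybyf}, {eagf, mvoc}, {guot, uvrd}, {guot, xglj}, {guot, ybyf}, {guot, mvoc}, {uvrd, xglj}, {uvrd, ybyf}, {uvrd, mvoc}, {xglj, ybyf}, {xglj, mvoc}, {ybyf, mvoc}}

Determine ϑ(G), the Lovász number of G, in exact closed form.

N(zpzq) = {etma, twhr, hsoq, swma, brxc, soim, znqg, snrl, guot, uvrd, ybyf, mvoc}, |N(zpzq)| = 12.
deg(mvoc) = 17; N(mvoc) = {yorw, twhr, hvnq, hsoq, swma, adlj, brxc, soim, fqzr, znqg, snrl, zpzq, eagf, guot, uvrd, xglj, ybyf}.
Vertex soim has 15 neighbors: yorw, etma, hvnq, swma, adlj, brxc, fqzr, znqg, snrl, zpzq, eagf, guot, uvrd, xglj, mvoc.
Vertex eagf has 12 neighbors: etma, twhr, hsoq, swma, brxc, soim, znqg, snrl, guot, uvrd, ybyf, mvoc.
G = K_{7,4,4,2,2}: α = 7 = χ(Ḡ), so ϑ = 7.
Numerically 7.0000000.
7 ≤ 7 ≤ 7: collapsed.

7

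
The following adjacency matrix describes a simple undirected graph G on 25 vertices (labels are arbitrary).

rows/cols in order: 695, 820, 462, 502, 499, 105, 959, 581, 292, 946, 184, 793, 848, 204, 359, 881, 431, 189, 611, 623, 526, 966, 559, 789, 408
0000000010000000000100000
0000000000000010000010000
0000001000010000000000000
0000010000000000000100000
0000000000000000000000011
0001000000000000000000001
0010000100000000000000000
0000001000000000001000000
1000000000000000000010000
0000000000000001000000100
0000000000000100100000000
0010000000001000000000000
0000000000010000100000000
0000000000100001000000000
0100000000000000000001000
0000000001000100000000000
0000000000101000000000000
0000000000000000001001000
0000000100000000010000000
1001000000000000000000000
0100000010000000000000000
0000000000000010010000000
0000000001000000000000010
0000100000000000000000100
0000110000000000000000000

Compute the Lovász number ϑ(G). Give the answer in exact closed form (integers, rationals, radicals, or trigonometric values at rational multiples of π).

N(848) = {793, 431}, |N(848)| = 2.
Vertex 184 has 2 neighbors: 204, 431.
deg(526) = 2; N(526) = {820, 292}.
Vertex 204 has 2 neighbors: 184, 881.
Every vertex has degree 2 (N=25); the odd cycle C_{25}.
The 13 distinct eigenvalues: [2.0, 1.937, 1.753, 1.458, 1.072, 0.618, 0.126, -0.375, -0.852, -1.275, -1.618, -1.86, -1.984].
−25·(-2*cos(pi/25)) / ((2)−(-2*cos(pi/25))) = 25*cos(pi/25)/(cos(pi/25) + 1) = ϑ(G).
Numerically 12.4505218.
Check 12 ≤ 25*cos(pi/25)/(cos(pi/25) + 1) ≤ 13: both strict.

25*cos(pi/25)/(cos(pi/25) + 1)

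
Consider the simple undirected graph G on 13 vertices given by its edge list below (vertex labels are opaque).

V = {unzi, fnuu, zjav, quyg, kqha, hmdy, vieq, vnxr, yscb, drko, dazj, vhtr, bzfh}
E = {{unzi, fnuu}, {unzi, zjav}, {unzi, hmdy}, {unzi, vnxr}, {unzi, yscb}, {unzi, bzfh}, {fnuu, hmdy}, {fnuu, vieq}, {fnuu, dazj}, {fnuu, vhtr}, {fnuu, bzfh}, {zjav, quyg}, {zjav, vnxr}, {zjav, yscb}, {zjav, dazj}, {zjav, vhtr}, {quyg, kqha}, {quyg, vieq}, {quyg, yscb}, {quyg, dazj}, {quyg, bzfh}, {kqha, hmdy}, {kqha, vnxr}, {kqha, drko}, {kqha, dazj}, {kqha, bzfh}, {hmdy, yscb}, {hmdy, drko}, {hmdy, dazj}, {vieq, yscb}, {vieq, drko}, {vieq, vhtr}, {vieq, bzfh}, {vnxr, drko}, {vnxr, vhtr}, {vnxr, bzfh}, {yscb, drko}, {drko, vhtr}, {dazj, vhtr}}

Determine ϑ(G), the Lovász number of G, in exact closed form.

sqrt(13)

deg(hmdy) = 6; N(hmdy) = {unzi, fnuu, kqha, yscb, drko, dazj}.
N(vnxr) = {unzi, zjav, kqha, drko, vhtr, bzfh}, |N(vnxr)| = 6.
N(dazj) = {fnuu, zjav, quyg, kqha, hmdy, vhtr}, |N(dazj)| = 6.
deg(kqha) = 6; N(kqha) = {quyg, hmdy, vnxr, drko, dazj, bzfh}.
Regular of degree 6 on 13 vertices: strongly regular (13,6,2,3).
A has 3 distinct eigenvalues ≈ [6.0, 1.303, -2.303].
−13·(-sqrt(13)/2 - 1/2) / ((6)−(-sqrt(13)/2 - 1/2)) = sqrt(13) = ϑ(G).
Numerically 3.605551.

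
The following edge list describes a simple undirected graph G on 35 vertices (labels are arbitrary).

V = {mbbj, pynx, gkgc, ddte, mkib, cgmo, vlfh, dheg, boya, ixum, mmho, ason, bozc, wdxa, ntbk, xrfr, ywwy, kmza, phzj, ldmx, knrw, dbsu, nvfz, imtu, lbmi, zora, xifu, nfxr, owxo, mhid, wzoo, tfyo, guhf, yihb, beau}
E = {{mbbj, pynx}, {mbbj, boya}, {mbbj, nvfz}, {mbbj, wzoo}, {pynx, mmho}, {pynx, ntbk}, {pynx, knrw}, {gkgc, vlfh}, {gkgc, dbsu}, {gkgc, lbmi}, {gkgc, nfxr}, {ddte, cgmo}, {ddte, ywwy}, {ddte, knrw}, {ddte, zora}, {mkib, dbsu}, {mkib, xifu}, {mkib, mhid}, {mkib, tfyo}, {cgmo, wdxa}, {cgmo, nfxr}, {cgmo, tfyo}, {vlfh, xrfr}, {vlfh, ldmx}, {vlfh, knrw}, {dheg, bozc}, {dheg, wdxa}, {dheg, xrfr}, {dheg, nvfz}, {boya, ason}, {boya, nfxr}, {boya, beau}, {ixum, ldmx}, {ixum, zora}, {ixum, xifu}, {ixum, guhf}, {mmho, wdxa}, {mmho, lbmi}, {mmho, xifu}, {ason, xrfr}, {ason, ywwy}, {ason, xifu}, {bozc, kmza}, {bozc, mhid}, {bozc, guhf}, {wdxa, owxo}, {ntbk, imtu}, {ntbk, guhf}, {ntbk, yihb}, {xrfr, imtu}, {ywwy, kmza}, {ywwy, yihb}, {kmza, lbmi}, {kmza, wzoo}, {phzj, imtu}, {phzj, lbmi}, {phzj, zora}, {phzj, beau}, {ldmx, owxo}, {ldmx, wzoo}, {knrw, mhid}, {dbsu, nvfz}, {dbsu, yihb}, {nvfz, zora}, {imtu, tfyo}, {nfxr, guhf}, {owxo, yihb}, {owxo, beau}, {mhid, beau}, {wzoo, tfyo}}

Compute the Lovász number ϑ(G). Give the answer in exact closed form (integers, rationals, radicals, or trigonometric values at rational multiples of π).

15

Vertex ywwy has 4 neighbors: ddte, ason, kmza, yihb.
Vertex ntbk has 4 neighbors: pynx, imtu, guhf, yihb.
deg(imtu) = 4; N(imtu) = {ntbk, xrfr, phzj, tfyo}.
Vertex xrfr has 4 neighbors: vlfh, dheg, ason, imtu.
Regular of degree 4 on 35 vertices: Kneser-type, 3-subsets of [7].
The 4 distinct eigenvalues: [4.0, 2.0, -1.0, -3.0].
ϑ = −N·λ_min/(λ_max−λ_min) = −35·(-3)/(4−(-3)) = 15.
ϑ(G) ≈ 15.000000000.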